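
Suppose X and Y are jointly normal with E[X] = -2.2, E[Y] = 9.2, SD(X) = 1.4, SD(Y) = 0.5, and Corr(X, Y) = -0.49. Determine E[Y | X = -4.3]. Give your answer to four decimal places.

9.5675

For a bivariate normal, E[Y | X=x] = μ_Y + ρ·(σ_Y/σ_X)·(x − μ_X).
E[Y | X=-4.3] = 9.2 + (-0.49)·(0.5/1.4)·(-4.3 − (-2.2)) = 9.2 + (-0.175)·(-2.1) = 9.5675.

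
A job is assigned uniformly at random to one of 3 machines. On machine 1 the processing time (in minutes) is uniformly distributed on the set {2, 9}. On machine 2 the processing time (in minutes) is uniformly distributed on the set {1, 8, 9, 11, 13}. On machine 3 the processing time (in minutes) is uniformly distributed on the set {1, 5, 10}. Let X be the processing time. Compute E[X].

E[X | machine 1] = (2+9)/2 = 11/2.
E[X | machine 2] = (1+8+9+11+13)/5 = 42/5.
E[X | machine 3] = (1+5+10)/3 = 16/3.
By the law of total expectation,
E[X] = (1/3)·(11/2) + (1/3)·(42/5) + (1/3)·(16/3) = 577/90.

577/90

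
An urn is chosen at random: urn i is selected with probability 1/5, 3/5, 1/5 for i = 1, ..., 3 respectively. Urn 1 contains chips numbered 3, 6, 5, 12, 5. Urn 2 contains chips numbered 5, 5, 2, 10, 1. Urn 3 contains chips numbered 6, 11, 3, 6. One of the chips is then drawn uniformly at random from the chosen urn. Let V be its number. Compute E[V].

E[V | urn 1] = (3+6+5+12+5)/5 = 31/5.
E[V | urn 2] = (5+5+2+10+1)/5 = 23/5.
E[V | urn 3] = (6+11+3+6)/4 = 13/2.
E[V] = (1/5)·(31/5) + (3/5)·(23/5) + (1/5)·(13/2) = 53/10.

53/10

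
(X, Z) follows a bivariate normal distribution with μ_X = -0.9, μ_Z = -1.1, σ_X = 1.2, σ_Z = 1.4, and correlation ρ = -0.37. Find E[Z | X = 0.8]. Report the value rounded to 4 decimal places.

-1.8338

The regression of Z on X has slope ρ·σ_Z/σ_X and passes through (μ_X, μ_Z).
E[Z | X=0.8] = -1.1 + (-0.37)·(1.4/1.2)·(0.8 − (-0.9)) = -1.1 + (-0.43167)·(1.7) = -1.8338.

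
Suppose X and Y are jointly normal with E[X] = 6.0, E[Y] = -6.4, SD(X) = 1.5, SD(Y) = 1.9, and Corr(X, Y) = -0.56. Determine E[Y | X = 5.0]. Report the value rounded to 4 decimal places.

E[Y | X=x] = μ_Y + ρ(σ_Y/σ_X)(x − μ_X) for jointly normal variables.
E[Y | X=5.0] = -6.4 + (-0.56)·(1.9/1.5)·(5.0 − (6.0)) = -6.4 + (-0.70933)·(-1) = -5.6907.

-5.6907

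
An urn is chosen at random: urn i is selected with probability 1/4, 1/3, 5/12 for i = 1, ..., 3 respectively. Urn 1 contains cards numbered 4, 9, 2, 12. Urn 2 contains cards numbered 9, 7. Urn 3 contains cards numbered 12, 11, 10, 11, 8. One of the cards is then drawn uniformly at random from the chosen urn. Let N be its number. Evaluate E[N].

E[N | urn 1] = (4+9+2+12)/4 = 27/4.
E[N | urn 2] = (9+7)/2 = 8.
E[N | urn 3] = (12+11+10+11+8)/5 = 52/5.
By the law of total expectation,
E[N] = (1/4)·(27/4) + (1/3)·(8) + (5/12)·(52/5) = 139/16.

139/16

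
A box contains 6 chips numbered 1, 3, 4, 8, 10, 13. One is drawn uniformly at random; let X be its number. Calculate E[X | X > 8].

23/2

P(X > 8) = 1/3.
Σ over the event: 10·1/6 + 13·1/6 = 23/6.
E[X | X > 8] = (23/6) / (1/3) = 23/2.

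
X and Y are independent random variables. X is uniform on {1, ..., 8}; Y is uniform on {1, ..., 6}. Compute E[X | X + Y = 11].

13/2

Outcomes with X + Y = 11: (5,6), (6,5), (7,4), (8,3), each with probability 1/48.
E[X | X + Y = 11] = (5 + 6 + 7 + 8) / 4 = 13/2.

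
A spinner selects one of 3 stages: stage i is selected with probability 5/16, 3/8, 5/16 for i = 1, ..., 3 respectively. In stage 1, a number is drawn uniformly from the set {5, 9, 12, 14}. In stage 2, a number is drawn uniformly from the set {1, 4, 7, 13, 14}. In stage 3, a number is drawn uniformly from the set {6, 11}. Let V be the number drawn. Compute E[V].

1393/160

E[V | stage 1] = (5+9+12+14)/4 = 10.
E[V | stage 2] = (1+4+7+13+14)/5 = 39/5.
E[V | stage 3] = (6+11)/2 = 17/2.
E[V] = (5/16)·(10) + (3/8)·(39/5) + (5/16)·(17/2) = 1393/160.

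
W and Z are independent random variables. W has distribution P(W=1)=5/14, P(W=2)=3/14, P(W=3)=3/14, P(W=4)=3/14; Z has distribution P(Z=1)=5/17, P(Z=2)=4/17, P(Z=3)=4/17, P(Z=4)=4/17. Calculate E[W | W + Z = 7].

P(W + Z = 7) = 12/119.
Summing W·P(x,y) over outcomes with W + Z = 7 gives 6/17.
E[W | W + Z = 7] = (6/17) / (12/119) = 7/2.

7/2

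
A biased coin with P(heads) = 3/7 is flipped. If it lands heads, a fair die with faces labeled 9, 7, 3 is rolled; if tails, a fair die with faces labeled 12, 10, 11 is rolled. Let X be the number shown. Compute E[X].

9

E[X | heads] = (9+7+3)/3 = 19/3.
E[X | tails] = (12+10+11)/3 = 11.
By the law of total expectation,
E[X] = (3/7)·(19/3) + (4/7)·(11) = 9.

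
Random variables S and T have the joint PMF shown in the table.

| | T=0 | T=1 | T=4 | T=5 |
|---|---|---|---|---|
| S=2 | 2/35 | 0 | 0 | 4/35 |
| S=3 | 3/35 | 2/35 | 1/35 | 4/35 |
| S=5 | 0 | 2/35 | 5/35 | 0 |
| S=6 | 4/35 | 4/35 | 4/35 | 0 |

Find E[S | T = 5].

P(T = 5) = 8/35.
Σ S·P over the event = 2·(4/35) + 3·(4/35) = 4/7.
E[S | T = 5] = (4/7) / (8/35) = 5/2.

5/2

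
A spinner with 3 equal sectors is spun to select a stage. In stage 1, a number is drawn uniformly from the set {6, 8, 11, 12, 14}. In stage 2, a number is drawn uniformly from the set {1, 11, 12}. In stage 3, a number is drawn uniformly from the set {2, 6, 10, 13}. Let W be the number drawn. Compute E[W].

173/20

E[W | stage 1] = (6+8+11+12+14)/5 = 51/5.
E[W | stage 2] = (1+11+12)/3 = 8.
E[W | stage 3] = (2+6+10+13)/4 = 31/4.
E[W] = (1/3)·(51/5) + (1/3)·(8) + (1/3)·(31/4) = 173/20.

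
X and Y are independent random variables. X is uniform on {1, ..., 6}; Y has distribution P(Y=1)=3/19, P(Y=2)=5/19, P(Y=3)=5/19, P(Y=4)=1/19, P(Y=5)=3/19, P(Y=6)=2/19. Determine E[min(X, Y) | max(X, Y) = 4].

38/17

P(max(X, Y) = 4) = 17/114.
Summing min(X,Y)·P(x,y) over outcomes with max(X, Y) = 4 gives 1/3.
E[min(X, Y) | max(X, Y) = 4] = (1/3) / (17/114) = 38/17.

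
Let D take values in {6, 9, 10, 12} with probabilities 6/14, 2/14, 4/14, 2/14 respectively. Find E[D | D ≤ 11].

P(D ≤ 11) = 6/7.
Σ over the event: 6·3/7 + 9·1/7 + 10·2/7 = 47/7.
E[D | D ≤ 11] = (47/7) / (6/7) = 47/6.

47/6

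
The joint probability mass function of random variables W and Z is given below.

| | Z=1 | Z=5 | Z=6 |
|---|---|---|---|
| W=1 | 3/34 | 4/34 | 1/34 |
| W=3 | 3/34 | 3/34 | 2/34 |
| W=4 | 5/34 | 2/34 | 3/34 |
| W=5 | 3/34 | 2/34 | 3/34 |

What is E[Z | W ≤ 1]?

29/8

P(W ≤ 1) = 4/17.
Σ Z·P over the event = 1·(3/34) + 5·(4/34) + 6·(1/34) = 29/34.
E[Z | W ≤ 1] = (29/34) / (4/17) = 29/8.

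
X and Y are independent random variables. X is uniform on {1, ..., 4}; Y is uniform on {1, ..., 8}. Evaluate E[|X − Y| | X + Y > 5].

P(X + Y > 5) = 11/16.
Summing |X−Y|·P(x,y) over outcomes with X + Y > 5 gives 35/16.
E[|X − Y| | X + Y > 5] = (35/16) / (11/16) = 35/11.

35/11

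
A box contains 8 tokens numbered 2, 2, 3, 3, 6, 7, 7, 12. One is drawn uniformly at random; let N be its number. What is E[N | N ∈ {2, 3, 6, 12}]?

14/3

P(N ∈ {2, 3, 6, 12}) = 3/4.
Σ over the event: 2·1/4 + 3·1/4 + 6·1/8 + 12·1/8 = 7/2.
E[N | N ∈ {2, 3, 6, 12}] = (7/2) / (3/4) = 14/3.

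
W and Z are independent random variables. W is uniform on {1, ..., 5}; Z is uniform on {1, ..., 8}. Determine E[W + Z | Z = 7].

Outcomes with Z = 7: (1,7), (2,7), (3,7), (4,7), (5,7), each with probability 1/40.
E[W + Z | Z = 7] = (8 + 9 + 10 + 11 + 12) / 5 = 10.

10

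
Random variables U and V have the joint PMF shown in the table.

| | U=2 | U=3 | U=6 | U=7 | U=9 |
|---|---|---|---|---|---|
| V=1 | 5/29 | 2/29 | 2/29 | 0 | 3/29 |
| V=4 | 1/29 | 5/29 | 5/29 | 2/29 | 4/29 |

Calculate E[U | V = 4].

P(V = 4) = 17/29.
Σ U·P over the event = 2·(1/29) + 3·(5/29) + 6·(5/29) + 7·(2/29) + 9·(4/29) = 97/29.
E[U | V = 4] = (97/29) / (17/29) = 97/17.

97/17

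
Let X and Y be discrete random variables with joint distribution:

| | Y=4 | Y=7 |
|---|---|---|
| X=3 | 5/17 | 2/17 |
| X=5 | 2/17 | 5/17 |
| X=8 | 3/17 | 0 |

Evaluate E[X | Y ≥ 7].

P(Y ≥ 7) = 7/17.
Σ X·P over the event = 3·(2/17) + 5·(5/17) = 31/17.
E[X | Y ≥ 7] = (31/17) / (7/17) = 31/7.

31/7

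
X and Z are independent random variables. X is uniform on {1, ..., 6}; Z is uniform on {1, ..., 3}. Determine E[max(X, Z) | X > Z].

53/12

P(X > Z) = 2/3.
Summing max(X,Z)·P(x,y) over outcomes with X > Z gives 53/18.
E[max(X, Z) | X > Z] = (53/18) / (2/3) = 53/12.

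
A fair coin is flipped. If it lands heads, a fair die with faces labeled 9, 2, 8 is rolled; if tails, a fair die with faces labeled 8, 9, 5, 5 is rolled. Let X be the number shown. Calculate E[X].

157/24

E[X | heads] = (9+2+8)/3 = 19/3.
E[X | tails] = (8+9+5+5)/4 = 27/4.
E[X] = (1/2)·(19/3) + (1/2)·(27/4) = 157/24.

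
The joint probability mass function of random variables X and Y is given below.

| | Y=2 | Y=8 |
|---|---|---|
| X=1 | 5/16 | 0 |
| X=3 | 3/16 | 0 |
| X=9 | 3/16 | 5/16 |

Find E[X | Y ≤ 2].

P(Y ≤ 2) = 11/16.
Summing X·P(X=x,Y=y) over the conditioning event gives 41/16.
E[X | Y ≤ 2] = (41/16) / (11/16) = 41/11.

41/11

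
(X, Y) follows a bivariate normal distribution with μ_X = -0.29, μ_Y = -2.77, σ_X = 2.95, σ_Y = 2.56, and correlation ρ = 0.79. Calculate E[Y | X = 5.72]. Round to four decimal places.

1.3502

For a bivariate normal, E[Y | X=x] = μ_Y + ρ·(σ_Y/σ_X)·(x − μ_X).
E[Y | X=5.72] = -2.77 + (0.79)·(2.56/2.95)·(5.72 − (-0.29)) = -2.77 + (0.68556)·(6.01) = 1.3502.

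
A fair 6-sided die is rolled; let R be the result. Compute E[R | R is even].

Given R is even, R is equally likely to be any of {2, 4, 6}.
E[R | R is even] = (2 + 4 + 6) / 3 = 4.

4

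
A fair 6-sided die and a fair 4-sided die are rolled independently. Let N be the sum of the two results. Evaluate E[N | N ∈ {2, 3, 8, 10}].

P(N ∈ {2, 3, 8, 10}) = 7/24.
Σ over the event: 2·1/24 + 3·1/12 + 8·1/8 + 10·1/24 = 7/4.
E[N | N ∈ {2, 3, 8, 10}] = (7/4) / (7/24) = 6.

6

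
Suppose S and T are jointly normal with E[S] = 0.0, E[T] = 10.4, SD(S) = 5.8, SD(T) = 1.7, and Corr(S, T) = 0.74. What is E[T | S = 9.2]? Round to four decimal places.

For a bivariate normal, E[T | S=x] = μ_T + ρ·(σ_T/σ_S)·(x − μ_S).
E[T | S=9.2] = 10.4 + (0.74)·(1.7/5.8)·(9.2 − (0.0)) = 10.4 + (0.2168966)·(9.2) = 12.3954.

12.3954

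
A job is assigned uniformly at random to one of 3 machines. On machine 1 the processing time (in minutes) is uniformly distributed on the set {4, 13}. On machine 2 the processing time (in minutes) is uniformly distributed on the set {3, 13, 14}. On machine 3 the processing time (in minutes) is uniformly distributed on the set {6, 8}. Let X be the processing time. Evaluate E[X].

17/2

E[X | machine 1] = (4+13)/2 = 17/2.
E[X | machine 2] = (3+13+14)/3 = 10.
E[X | machine 3] = (6+8)/2 = 7.
E[X] = (1/3)·(17/2) + (1/3)·(10) + (1/3)·(7) = 17/2.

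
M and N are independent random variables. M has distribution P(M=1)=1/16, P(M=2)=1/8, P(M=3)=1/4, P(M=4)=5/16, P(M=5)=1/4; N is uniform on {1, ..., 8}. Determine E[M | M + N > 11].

60/13

P(M + N > 11) = 13/128.
Summing M·P(x,y) over outcomes with M + N > 11 gives 15/32.
E[M | M + N > 11] = (15/32) / (13/128) = 60/13.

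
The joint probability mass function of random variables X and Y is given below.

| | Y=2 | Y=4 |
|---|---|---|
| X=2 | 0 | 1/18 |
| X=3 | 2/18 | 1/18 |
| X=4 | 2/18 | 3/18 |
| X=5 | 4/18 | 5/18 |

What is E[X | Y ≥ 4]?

P(Y ≥ 4) = 5/9.
Σ X·P over the event = 2·(1/18) + 3·(1/18) + 4·(3/18) + 5·(5/18) = 7/3.
E[X | Y ≥ 4] = (7/3) / (5/9) = 21/5.

21/5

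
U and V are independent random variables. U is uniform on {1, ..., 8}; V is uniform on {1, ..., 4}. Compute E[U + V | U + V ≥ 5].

102/13

P(U + V ≥ 5) = 13/16.
Summing (U+V)·P(x,y) over outcomes with U + V ≥ 5 gives 51/8.
E[U + V | U + V ≥ 5] = (51/8) / (13/16) = 102/13.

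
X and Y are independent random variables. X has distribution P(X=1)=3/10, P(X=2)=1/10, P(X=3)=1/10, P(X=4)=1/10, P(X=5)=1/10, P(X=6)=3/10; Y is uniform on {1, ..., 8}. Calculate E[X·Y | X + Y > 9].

163/5

P(X + Y > 9) = 5/16.
Summing XY·P(x,y) over outcomes with X + Y > 9 gives 163/16.
E[X·Y | X + Y > 9] = (163/16) / (5/16) = 163/5.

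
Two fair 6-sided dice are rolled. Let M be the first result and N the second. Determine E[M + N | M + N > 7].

P(M + N > 7) = 5/12.
Summing (M+N)·P(x,y) over outcomes with M + N > 7 gives 35/9.
E[M + N | M + N > 7] = (35/9) / (5/12) = 28/3.

28/3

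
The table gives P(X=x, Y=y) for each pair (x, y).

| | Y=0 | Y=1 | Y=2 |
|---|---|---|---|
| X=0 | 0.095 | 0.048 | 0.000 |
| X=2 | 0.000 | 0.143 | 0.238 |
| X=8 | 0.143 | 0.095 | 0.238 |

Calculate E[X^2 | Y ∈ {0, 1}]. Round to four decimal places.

30.1603

P(Y ∈ {0, 1}) = 0.524.
Σ X^2·P over the event = 0·(0.095) + 0·(0.048) + 4·(0.143) + 64·(0.143) + 64·(0.095) = 15.804.
E[X^2 | Y ∈ {0, 1}] = (15.804) / (0.524) = 30.1603.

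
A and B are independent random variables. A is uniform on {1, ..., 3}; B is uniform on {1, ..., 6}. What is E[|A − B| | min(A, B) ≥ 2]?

17/10

P(min(A, B) ≥ 2) = 5/9.
Summing |A−B|·P(x,y) over outcomes with min(A, B) ≥ 2 gives 17/18.
E[|A − B| | min(A, B) ≥ 2] = (17/18) / (5/9) = 17/10.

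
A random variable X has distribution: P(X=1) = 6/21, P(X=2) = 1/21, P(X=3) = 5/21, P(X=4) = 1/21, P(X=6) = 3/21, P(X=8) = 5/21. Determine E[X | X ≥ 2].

79/15

P(X ≥ 2) = 5/7.
Σ over the event: 2·1/21 + 3·5/21 + 4·1/21 + 6·1/7 + 8·5/21 = 79/21.
E[X | X ≥ 2] = (79/21) / (5/7) = 79/15.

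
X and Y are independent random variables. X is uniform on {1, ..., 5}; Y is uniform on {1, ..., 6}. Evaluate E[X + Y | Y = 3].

P(Y = 3) = 1/6.
Summing (X+Y)·P(x,y) over outcomes with Y = 3 gives 1.
E[X + Y | Y = 3] = (1) / (1/6) = 6.

6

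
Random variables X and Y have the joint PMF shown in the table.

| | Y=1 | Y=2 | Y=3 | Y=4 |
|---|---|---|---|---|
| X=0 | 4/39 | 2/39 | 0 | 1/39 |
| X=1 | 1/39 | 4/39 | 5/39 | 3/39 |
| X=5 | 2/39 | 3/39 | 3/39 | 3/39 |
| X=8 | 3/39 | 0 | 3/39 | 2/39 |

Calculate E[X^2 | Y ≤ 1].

243/10

P(Y ≤ 1) = 10/39.
Σ X^2·P over the event = 0·(4/39) + 1·(1/39) + 25·(2/39) + 64·(3/39) = 81/13.
E[X^2 | Y ≤ 1] = (81/13) / (10/39) = 243/10.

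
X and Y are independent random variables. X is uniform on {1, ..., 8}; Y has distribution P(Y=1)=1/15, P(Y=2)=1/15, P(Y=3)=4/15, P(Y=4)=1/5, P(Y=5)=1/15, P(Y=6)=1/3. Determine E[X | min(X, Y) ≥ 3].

11/2

P(min(X, Y) ≥ 3) = 13/20.
Summing X·P(x,y) over outcomes with min(X, Y) ≥ 3 gives 143/40.
E[X | min(X, Y) ≥ 3] = (143/40) / (13/20) = 11/2.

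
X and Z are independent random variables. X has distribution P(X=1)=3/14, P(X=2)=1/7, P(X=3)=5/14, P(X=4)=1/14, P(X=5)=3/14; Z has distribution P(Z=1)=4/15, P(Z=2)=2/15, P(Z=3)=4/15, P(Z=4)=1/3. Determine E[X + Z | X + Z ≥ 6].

P(X + Z ≥ 6) = 37/70.
Summing (X+Z)·P(x,y) over outcomes with X + Z ≥ 6 gives 26/7.
E[X + Z | X + Z ≥ 6] = (26/7) / (37/70) = 260/37.

260/37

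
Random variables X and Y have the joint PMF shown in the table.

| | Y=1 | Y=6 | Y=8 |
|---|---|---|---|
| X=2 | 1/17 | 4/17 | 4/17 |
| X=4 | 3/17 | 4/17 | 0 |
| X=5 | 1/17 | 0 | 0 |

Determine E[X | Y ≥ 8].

2

P(Y ≥ 8) = 4/17.
Summing X·P(X=x,Y=y) over the conditioning event gives 8/17.
E[X | Y ≥ 8] = (8/17) / (4/17) = 2.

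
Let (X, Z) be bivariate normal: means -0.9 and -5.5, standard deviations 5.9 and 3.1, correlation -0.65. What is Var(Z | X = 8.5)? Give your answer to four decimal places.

The conditional variance in a bivariate normal is σ_Z²(1 − ρ²), independent of x.
Var(Z | X=8.5) = (3.1)²·(1 − (-0.65)²) = 9.61·0.5775 = 5.5498.

5.5498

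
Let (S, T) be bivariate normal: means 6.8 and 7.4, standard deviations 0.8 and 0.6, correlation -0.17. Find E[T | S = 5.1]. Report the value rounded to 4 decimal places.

E[T | S=x] = μ_T + ρ(σ_T/σ_S)(x − μ_S) for jointly normal variables.
E[T | S=5.1] = 7.4 + (-0.17)·(0.6/0.8)·(5.1 − (6.8)) = 7.4 + (-0.1275)·(-1.7) = 7.6168.

7.6168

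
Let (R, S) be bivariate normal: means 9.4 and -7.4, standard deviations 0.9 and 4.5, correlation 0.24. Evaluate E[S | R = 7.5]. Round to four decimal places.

For a bivariate normal, E[S | R=x] = μ_S + ρ·(σ_S/σ_R)·(x − μ_R).
E[S | R=7.5] = -7.4 + (0.24)·(4.5/0.9)·(7.5 − (9.4)) = -7.4 + (1.2)·(-1.9) = -9.6800.

-9.6800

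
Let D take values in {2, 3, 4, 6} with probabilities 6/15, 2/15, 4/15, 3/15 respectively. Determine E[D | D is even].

46/13

P(D is even) = 13/15.
Σ over the event: 2·2/5 + 4·4/15 + 6·1/5 = 46/15.
E[D | D is even] = (46/15) / (13/15) = 46/13.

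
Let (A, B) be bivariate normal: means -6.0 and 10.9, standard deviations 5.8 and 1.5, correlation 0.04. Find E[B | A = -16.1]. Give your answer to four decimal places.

10.7955

E[B | A=x] = μ_B + ρ(σ_B/σ_A)(x − μ_A) for jointly normal variables.
E[B | A=-16.1] = 10.9 + (0.04)·(1.5/5.8)·(-16.1 − (-6.0)) = 10.9 + (0.010345)·(-10.1) = 10.7955.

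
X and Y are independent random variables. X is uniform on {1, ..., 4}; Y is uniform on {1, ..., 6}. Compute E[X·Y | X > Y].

P(X > Y) = 1/4.
Summing XY·P(x,y) over outcomes with X > Y gives 35/24.
E[X·Y | X > Y] = (35/24) / (1/4) = 35/6.

35/6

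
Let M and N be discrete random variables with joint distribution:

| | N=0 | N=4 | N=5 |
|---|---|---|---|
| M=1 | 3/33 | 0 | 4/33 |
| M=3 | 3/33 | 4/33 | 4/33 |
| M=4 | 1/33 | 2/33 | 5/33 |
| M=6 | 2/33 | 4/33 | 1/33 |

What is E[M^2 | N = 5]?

P(N = 5) = 14/33.
Σ M^2·P over the event = 1·(4/33) + 9·(4/33) + 16·(5/33) + 36·(1/33) = 52/11.
E[M^2 | N = 5] = (52/11) / (14/33) = 78/7.

78/7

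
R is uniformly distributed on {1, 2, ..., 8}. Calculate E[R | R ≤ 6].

Given R ≤ 6, R is equally likely to be any of {1, 2, 3, 4, 5, 6}.
E[R | R ≤ 6] = (1 + 2 + 3 + 4 + 5 + 6) / 6 = 7/2.

7/2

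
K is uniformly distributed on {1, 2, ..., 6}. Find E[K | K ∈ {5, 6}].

P(K ∈ {5, 6}) = 1/3.
Σ over the event: 5·1/6 + 6·1/6 = 11/6.
E[K | K ∈ {5, 6}] = (11/6) / (1/3) = 11/2.

11/2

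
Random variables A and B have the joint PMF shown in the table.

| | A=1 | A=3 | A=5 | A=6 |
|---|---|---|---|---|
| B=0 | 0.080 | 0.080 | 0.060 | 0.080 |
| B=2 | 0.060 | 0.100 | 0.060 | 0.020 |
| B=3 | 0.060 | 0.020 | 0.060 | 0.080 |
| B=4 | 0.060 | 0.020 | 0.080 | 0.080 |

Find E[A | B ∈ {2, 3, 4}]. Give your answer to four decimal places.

P(B ∈ {2, 3, 4}) = 0.700.
Summing A·P(A=x,B=y) over the conditioning event gives 2.680.
E[A | B ∈ {2, 3, 4}] = (2.680) / (0.700) = 3.8286.

3.8286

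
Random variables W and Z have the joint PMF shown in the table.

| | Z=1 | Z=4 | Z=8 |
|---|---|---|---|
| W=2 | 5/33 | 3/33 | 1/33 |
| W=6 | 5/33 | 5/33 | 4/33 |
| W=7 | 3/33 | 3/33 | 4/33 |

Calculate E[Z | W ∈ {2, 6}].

P(W ∈ {2, 6}) = 23/33.
Σ Z·P over the event = 1·(5/33) + 4·(3/33) + 8·(1/33) + 1·(5/33) + 4·(5/33) + 8·(4/33) = 82/33.
E[Z | W ∈ {2, 6}] = (82/33) / (23/33) = 82/23.

82/23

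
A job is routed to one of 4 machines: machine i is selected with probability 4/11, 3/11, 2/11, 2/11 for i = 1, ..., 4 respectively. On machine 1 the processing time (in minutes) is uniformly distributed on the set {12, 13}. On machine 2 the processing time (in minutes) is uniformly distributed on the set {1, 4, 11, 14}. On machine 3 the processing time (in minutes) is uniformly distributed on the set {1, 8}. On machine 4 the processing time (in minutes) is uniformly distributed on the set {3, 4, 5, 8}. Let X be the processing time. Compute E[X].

E[X | machine 1] = (12+13)/2 = 25/2.
E[X | machine 2] = (1+4+11+14)/4 = 15/2.
E[X | machine 3] = (1+8)/2 = 9/2.
E[X | machine 4] = (3+4+5+8)/4 = 5.
E[X] = (4/11)·(25/2) + (3/11)·(15/2) + (2/11)·(9/2) + (2/11)·(5) = 183/22.

183/22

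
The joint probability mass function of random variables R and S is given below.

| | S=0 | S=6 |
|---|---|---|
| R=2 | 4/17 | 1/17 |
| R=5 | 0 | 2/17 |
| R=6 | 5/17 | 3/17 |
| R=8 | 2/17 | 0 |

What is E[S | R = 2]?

P(R = 2) = 5/17.
Σ S·P over the event = 0·(4/17) + 6·(1/17) = 6/17.
E[S | R = 2] = (6/17) / (5/17) = 6/5.

6/5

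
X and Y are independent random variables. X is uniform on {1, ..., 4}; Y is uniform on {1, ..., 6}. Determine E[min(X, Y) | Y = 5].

5/2

Outcomes with Y = 5: (1,5), (2,5), (3,5), (4,5), each with probability 1/24.
E[min(X, Y) | Y = 5] = (1 + 2 + 3 + 4) / 4 = 5/2.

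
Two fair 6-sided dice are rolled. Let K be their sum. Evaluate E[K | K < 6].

4

P(K < 6) = 5/18.
Σ over the event: 2·1/36 + 3·1/18 + 4·1/12 + 5·1/9 = 10/9.
E[K | K < 6] = (10/9) / (5/18) = 4.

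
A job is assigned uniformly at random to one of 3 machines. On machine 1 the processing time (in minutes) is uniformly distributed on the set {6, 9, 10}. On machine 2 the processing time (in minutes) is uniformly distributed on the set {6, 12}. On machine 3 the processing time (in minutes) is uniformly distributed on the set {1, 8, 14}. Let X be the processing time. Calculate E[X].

25/3

E[X | machine 1] = (6+9+10)/3 = 25/3.
E[X | machine 2] = (6+12)/2 = 9.
E[X | machine 3] = (1+8+14)/3 = 23/3.
By the law of total expectation,
E[X] = (1/3)·(25/3) + (1/3)·(9) + (1/3)·(23/3) = 25/3.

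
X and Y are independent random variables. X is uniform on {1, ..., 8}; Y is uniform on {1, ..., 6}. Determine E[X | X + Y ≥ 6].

98/19

P(X + Y ≥ 6) = 19/24.
Summing X·P(x,y) over outcomes with X + Y ≥ 6 gives 49/12.
E[X | X + Y ≥ 6] = (49/12) / (19/24) = 98/19.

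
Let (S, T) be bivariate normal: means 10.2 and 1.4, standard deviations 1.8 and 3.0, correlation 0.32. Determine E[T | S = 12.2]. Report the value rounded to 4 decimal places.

The regression of T on S has slope ρ·σ_T/σ_S and passes through (μ_S, μ_T).
E[T | S=12.2] = 1.4 + (0.32)·(3.0/1.8)·(12.2 − (10.2)) = 1.4 + (0.53333)·(2) = 2.4667.

2.4667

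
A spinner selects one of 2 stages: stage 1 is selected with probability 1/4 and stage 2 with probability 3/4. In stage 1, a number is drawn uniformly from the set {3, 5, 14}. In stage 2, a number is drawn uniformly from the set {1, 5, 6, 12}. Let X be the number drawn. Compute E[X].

19/3

E[X | stage 1] = (3+5+14)/3 = 22/3.
E[X | stage 2] = (1+5+6+12)/4 = 6.
E[X] = (1/4)·(22/3) + (3/4)·(6) = 19/3.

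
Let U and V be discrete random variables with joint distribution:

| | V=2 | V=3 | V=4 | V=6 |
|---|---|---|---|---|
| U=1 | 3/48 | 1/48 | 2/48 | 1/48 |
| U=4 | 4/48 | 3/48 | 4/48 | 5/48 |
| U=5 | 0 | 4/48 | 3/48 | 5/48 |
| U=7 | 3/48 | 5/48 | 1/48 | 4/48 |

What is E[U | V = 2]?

4

P(V = 2) = 5/24.
Summing U·P(U=x,V=y) over the conditioning event gives 5/6.
E[U | V = 2] = (5/6) / (5/24) = 4.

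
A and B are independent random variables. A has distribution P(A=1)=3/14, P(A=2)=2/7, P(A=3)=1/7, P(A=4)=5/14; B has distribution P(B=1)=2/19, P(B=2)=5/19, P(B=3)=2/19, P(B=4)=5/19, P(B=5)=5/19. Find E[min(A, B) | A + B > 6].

33/10

P(A + B > 6) = 50/133.
Summing min(A,B)·P(x,y) over outcomes with A + B > 6 gives 165/133.
E[min(A, B) | A + B > 6] = (165/133) / (50/133) = 33/10.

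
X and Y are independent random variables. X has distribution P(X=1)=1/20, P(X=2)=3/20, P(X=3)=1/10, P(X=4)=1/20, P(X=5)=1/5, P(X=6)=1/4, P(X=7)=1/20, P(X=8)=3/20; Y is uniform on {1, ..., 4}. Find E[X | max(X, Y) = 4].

29/10

P(max(X, Y) = 4) = 1/8.
Summing X·P(x,y) over outcomes with max(X, Y) = 4 gives 29/80.
E[X | max(X, Y) = 4] = (29/80) / (1/8) = 29/10.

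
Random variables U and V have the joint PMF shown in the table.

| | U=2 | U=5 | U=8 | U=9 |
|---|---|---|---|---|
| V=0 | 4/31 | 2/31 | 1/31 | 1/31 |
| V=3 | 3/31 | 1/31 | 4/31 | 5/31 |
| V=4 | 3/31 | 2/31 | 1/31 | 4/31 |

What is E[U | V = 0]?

P(V = 0) = 8/31.
Σ U·P over the event = 2·(4/31) + 5·(2/31) + 8·(1/31) + 9·(1/31) = 35/31.
E[U | V = 0] = (35/31) / (8/31) = 35/8.

35/8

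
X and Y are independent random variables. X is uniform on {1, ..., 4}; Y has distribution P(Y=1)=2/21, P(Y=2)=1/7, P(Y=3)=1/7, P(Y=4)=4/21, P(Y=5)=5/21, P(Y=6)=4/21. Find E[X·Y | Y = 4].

P(Y = 4) = 4/21.
Summing XY·P(x,y) over outcomes with Y = 4 gives 40/21.
E[X·Y | Y = 4] = (40/21) / (4/21) = 10.

10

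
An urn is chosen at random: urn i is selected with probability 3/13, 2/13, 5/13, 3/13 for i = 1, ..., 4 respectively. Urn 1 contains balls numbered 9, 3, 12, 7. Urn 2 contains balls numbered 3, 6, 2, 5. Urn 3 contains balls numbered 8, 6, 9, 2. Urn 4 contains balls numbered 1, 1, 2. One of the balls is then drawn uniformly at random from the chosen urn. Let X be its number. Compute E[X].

E[X | urn 1] = (9+3+12+7)/4 = 31/4.
E[X | urn 2] = (3+6+2+5)/4 = 4.
E[X | urn 3] = (8+6+9+2)/4 = 25/4.
E[X | urn 4] = (1+1+2)/3 = 4/3.
By the law of total expectation,
E[X] = (3/13)·(31/4) + (2/13)·(4) + (5/13)·(25/4) + (3/13)·(4/3) = 133/26.

133/26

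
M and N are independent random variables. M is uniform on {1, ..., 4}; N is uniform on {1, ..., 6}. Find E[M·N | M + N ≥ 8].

Outcomes with M + N ≥ 8: (2,6), (3,5), (3,6), (4,4), (4,5), (4,6), each with probability 1/24.
E[M·N | M + N ≥ 8] = (12 + 15 + 18 + 16 + 20 + 24) / 6 = 35/2.

35/2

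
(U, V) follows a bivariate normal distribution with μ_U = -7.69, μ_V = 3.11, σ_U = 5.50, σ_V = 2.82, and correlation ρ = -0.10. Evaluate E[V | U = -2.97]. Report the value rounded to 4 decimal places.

2.8680

The regression of V on U has slope ρ·σ_V/σ_U and passes through (μ_U, μ_V).
E[V | U=-2.97] = 3.11 + (-0.10)·(2.82/5.50)·(-2.97 − (-7.69)) = 3.11 + (-0.051273)·(4.72) = 2.8680.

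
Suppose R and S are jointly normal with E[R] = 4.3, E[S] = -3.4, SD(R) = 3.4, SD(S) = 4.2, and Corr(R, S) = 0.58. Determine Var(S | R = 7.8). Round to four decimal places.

11.7059

Var(S | R=x) = (1 − ρ²)·σ_S².
Var(S | R=7.8) = (4.2)²·(1 − (0.58)²) = 17.64·0.6636 = 11.7059.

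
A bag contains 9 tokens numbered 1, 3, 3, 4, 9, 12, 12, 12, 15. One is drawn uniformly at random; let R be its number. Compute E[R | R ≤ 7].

11/4

P(R ≤ 7) = 4/9.
Σ over the event: 1·1/9 + 3·2/9 + 4·1/9 = 11/9.
E[R | R ≤ 7] = (11/9) / (4/9) = 11/4.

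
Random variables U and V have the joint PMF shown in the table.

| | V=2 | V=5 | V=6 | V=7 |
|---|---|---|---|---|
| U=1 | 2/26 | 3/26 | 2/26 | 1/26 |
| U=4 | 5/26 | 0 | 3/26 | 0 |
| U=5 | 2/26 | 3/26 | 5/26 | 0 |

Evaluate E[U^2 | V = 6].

35/2

P(V = 6) = 5/13.
Σ U^2·P over the event = 1·(2/26) + 16·(3/26) + 25·(5/26) = 175/26.
E[U^2 | V = 6] = (175/26) / (5/13) = 35/2.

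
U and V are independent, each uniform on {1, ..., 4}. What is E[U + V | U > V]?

5

Outcomes with U > V: (2,1), (3,1), (3,2), (4,1), (4,2), (4,3), each with probability 1/16.
E[U + V | U > V] = (3 + 4 + 5 + 5 + 6 + 7) / 6 = 5.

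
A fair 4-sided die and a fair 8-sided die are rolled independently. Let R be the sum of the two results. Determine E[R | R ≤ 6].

32/7

P(R ≤ 6) = 7/16.
Σ over the event: 2·1/32 + 3·1/16 + 4·3/32 + 5·1/8 + 6·1/8 = 2.
E[R | R ≤ 6] = (2) / (7/16) = 32/7.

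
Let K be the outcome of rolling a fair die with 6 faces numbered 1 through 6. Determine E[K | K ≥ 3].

Given K ≥ 3, K is equally likely to be any of {3, 4, 5, 6}.
E[K | K ≥ 3] = (3 + 4 + 5 + 6) / 4 = 9/2.

9/2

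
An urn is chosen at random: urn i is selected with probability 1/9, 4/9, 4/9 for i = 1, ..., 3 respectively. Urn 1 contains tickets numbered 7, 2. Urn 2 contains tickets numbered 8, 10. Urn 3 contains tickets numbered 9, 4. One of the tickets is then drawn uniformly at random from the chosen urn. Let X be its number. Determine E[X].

133/18

E[X | urn 1] = (7+2)/2 = 9/2.
E[X | urn 2] = (8+10)/2 = 9.
E[X | urn 3] = (9+4)/2 = 13/2.
By the law of total expectation,
E[X] = (1/9)·(9/2) + (4/9)·(9) + (4/9)·(13/2) = 133/18.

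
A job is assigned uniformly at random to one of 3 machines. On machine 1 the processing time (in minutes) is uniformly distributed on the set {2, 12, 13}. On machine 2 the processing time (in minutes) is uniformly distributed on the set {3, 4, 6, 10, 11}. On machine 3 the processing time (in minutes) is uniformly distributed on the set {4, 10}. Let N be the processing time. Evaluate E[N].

E[N | machine 1] = (2+12+13)/3 = 9.
E[N | machine 2] = (3+4+6+10+11)/5 = 34/5.
E[N | machine 3] = (4+10)/2 = 7.
E[N] = (1/3)·(9) + (1/3)·(34/5) + (1/3)·(7) = 38/5.

38/5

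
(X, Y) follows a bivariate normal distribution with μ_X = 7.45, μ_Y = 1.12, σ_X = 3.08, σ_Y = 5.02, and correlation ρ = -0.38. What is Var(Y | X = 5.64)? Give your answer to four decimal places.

Var(Y | X=x) = (1 − ρ²)·σ_Y².
Var(Y | X=5.64) = (5.02)²·(1 − (-0.38)²) = 25.2004·0.8556 = 21.5615.

21.5615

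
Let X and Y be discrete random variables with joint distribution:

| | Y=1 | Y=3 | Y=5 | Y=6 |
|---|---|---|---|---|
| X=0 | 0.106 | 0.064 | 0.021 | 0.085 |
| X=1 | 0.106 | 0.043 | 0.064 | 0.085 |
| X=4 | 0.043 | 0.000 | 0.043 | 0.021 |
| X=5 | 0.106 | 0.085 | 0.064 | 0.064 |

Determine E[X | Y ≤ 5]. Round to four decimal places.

2.4591

P(Y ≤ 5) = 0.745.
Summing X·P(X=x,Y=y) over the conditioning event gives 1.832.
E[X | Y ≤ 5] = (1.832) / (0.745) = 2.4591.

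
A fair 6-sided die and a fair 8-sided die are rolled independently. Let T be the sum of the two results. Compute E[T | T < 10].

214/33

P(T < 10) = 11/16.
Σ over the event: 2·1/48 + 3·1/24 + 4·1/16 + 5·1/12 + 6·5/48 + 7·1/8 + 8·1/8 + 9·1/8 = 107/24.
E[T | T < 10] = (107/24) / (11/16) = 214/33.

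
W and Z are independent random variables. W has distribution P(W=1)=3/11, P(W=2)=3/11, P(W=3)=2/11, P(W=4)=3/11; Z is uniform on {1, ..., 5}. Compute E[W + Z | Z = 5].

P(Z = 5) = 1/5.
Summing (W+Z)·P(x,y) over outcomes with Z = 5 gives 82/55.
E[W + Z | Z = 5] = (82/55) / (1/5) = 82/11.

82/11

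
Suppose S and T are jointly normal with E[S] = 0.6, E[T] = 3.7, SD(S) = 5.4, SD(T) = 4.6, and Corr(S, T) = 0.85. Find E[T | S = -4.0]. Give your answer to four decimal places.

For a bivariate normal, E[T | S=x] = μ_T + ρ·(σ_T/σ_S)·(x − μ_S).
E[T | S=-4.0] = 3.7 + (0.85)·(4.6/5.4)·(-4.0 − (0.6)) = 3.7 + (0.72407)·(-4.6) = 0.3693.

0.3693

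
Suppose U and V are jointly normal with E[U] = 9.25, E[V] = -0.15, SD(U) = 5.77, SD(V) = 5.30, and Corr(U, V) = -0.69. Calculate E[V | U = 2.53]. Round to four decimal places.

For a bivariate normal, E[V | U=x] = μ_V + ρ·(σ_V/σ_U)·(x − μ_U).
E[V | U=2.53] = -0.15 + (-0.69)·(5.30/5.77)·(2.53 − (9.25)) = -0.15 + (-0.6338)·(-6.72) = 4.1091.

4.1091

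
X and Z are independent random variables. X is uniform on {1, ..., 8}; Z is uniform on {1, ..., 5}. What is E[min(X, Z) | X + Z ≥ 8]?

P(X + Z ≥ 8) = 1/2.
Summing min(X,Z)·P(x,y) over outcomes with X + Z ≥ 8 gives 67/40.
E[min(X, Z) | X + Z ≥ 8] = (67/40) / (1/2) = 67/20.

67/20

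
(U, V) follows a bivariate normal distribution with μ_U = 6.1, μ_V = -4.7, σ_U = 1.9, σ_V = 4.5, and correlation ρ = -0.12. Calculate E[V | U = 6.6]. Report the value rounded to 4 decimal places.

The regression of V on U has slope ρ·σ_V/σ_U and passes through (μ_U, μ_V).
E[V | U=6.6] = -4.7 + (-0.12)·(4.5/1.9)·(6.6 − (6.1)) = -4.7 + (-0.28421)·(0.5) = -4.8421.

-4.8421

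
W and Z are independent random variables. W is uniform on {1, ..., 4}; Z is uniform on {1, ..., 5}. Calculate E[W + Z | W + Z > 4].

P(W + Z > 4) = 7/10.
Summing (W+Z)·P(x,y) over outcomes with W + Z > 4 gives 9/2.
E[W + Z | W + Z > 4] = (9/2) / (7/10) = 45/7.

45/7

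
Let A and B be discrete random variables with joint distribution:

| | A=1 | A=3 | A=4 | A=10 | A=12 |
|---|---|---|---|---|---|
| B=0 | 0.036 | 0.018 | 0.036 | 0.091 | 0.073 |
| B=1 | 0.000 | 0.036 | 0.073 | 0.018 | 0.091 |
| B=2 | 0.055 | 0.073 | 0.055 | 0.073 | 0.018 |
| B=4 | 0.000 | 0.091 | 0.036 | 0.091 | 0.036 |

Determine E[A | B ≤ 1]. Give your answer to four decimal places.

7.8220

P(B ≤ 1) = 0.472.
Summing A·P(A=x,B=y) over the conditioning event gives 3.692.
E[A | B ≤ 1] = (3.692) / (0.472) = 7.8220.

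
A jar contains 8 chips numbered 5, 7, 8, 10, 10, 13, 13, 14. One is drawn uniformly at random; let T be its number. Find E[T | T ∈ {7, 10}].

P(T ∈ {7, 10}) = 3/8.
Σ over the event: 7·1/8 + 10·1/4 = 27/8.
E[T | T ∈ {7, 10}] = (27/8) / (3/8) = 9.

9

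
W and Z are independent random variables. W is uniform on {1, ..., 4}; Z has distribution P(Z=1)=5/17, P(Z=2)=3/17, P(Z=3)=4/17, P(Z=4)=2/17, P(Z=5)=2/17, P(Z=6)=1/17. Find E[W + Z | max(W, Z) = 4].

P(max(W, Z) = 4) = 5/17.
Summing (W+Z)·P(x,y) over outcomes with max(W, Z) = 4 gives 123/68.
E[W + Z | max(W, Z) = 4] = (123/68) / (5/17) = 123/20.

123/20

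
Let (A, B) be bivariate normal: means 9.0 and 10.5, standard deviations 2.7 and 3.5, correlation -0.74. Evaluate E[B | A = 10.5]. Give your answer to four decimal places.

E[B | A=x] = μ_B + ρ(σ_B/σ_A)(x − μ_A) for jointly normal variables.
E[B | A=10.5] = 10.5 + (-0.74)·(3.5/2.7)·(10.5 − (9.0)) = 10.5 + (-0.95926)·(1.5) = 9.0611.

9.0611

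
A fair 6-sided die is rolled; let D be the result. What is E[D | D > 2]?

Given D > 2, D is equally likely to be any of {3, 4, 5, 6}.
E[D | D > 2] = (3 + 4 + 5 + 6) / 4 = 9/2.

9/2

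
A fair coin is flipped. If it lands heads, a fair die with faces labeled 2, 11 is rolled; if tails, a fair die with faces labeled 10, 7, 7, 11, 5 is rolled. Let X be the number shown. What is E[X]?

29/4

E[X | heads] = (2+11)/2 = 13/2.
E[X | tails] = (10+7+7+11+5)/5 = 8.
E[X] = (1/2)·(13/2) + (1/2)·(8) = 29/4.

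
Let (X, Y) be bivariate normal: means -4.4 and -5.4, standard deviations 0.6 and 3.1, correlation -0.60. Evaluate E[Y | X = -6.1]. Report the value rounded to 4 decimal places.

E[Y | X=x] = μ_Y + ρ(σ_Y/σ_X)(x − μ_X) for jointly normal variables.
E[Y | X=-6.1] = -5.4 + (-0.60)·(3.1/0.6)·(-6.1 − (-4.4)) = -5.4 + (-3.1)·(-1.7) = -0.1300.

-0.1300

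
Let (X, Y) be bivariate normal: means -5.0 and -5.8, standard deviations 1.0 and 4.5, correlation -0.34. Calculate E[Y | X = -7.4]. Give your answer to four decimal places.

For a bivariate normal, E[Y | X=x] = μ_Y + ρ·(σ_Y/σ_X)·(x − μ_X).
E[Y | X=-7.4] = -5.8 + (-0.34)·(4.5/1.0)·(-7.4 − (-5.0)) = -5.8 + (-1.53)·(-2.4) = -2.1280.

-2.1280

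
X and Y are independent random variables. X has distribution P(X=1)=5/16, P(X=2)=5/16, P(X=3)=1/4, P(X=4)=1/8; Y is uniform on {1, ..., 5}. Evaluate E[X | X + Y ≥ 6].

93/35

P(X + Y ≥ 6) = 7/16.
Summing X·P(x,y) over outcomes with X + Y ≥ 6 gives 93/80.
E[X | X + Y ≥ 6] = (93/80) / (7/16) = 93/35.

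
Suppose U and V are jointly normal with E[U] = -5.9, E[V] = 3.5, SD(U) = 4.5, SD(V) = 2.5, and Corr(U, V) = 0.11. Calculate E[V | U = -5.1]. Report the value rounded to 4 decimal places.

3.5489

The regression of V on U has slope ρ·σ_V/σ_U and passes through (μ_U, μ_V).
E[V | U=-5.1] = 3.5 + (0.11)·(2.5/4.5)·(-5.1 − (-5.9)) = 3.5 + (0.061111)·(0.8) = 3.5489.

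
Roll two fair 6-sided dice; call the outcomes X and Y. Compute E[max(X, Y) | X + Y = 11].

P(X + Y = 11) = 1/18.
Summing max(X,Y)·P(x,y) over outcomes with X + Y = 11 gives 1/3.
E[max(X, Y) | X + Y = 11] = (1/3) / (1/18) = 6.

6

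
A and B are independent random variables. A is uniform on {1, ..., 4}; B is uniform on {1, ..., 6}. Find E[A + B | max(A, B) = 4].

Outcomes with max(A, B) = 4: (1,4), (2,4), (3,4), (4,1), (4,2), (4,3), (4,4), each with probability 1/24.
E[A + B | max(A, B) = 4] = (5 + 6 + 7 + 5 + 6 + 7 + 8) / 7 = 44/7.

44/7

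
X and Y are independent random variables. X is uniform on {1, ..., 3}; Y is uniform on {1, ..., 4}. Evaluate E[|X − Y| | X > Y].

P(X > Y) = 1/4.
Summing |X−Y|·P(x,y) over outcomes with X > Y gives 1/3.
E[|X − Y| | X > Y] = (1/3) / (1/4) = 4/3.

4/3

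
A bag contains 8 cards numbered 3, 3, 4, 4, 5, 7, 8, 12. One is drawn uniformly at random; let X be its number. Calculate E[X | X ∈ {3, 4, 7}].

21/5

P(X ∈ {3, 4, 7}) = 5/8.
Σ over the event: 3·1/4 + 4·1/4 + 7·1/8 = 21/8.
E[X | X ∈ {3, 4, 7}] = (21/8) / (5/8) = 21/5.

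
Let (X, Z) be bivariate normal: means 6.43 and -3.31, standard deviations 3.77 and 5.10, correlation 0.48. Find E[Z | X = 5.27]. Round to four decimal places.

For a bivariate normal, E[Z | X=x] = μ_Z + ρ·(σ_Z/σ_X)·(x − μ_X).
E[Z | X=5.27] = -3.31 + (0.48)·(5.10/3.77)·(5.27 − (6.43)) = -3.31 + (0.64934)·(-1.16) = -4.0632.

-4.0632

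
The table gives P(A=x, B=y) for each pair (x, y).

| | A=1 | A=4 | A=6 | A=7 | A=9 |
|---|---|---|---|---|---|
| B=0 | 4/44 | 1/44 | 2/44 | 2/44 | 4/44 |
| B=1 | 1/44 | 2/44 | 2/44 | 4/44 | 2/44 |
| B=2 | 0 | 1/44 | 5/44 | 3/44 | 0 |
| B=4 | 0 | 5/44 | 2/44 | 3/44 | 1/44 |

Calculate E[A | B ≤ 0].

P(B ≤ 0) = 13/44.
Σ A·P over the event = 1·(4/44) + 4·(1/44) + 6·(2/44) + 7·(2/44) + 9·(4/44) = 35/22.
E[A | B ≤ 0] = (35/22) / (13/44) = 70/13.

70/13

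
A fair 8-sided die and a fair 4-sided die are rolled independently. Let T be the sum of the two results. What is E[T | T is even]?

P(T is even) = 1/2.
Σ over the event: 2·1/32 + 4·3/32 + 6·1/8 + 8·1/8 + 10·3/32 + 12·1/32 = 7/2.
E[T | T is even] = (7/2) / (1/2) = 7.

7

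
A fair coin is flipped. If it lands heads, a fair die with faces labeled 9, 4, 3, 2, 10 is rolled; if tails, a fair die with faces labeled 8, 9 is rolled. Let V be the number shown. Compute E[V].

141/20

E[V | heads] = (9+4+3+2+10)/5 = 28/5.
E[V | tails] = (8+9)/2 = 17/2.
By the law of total expectation,
E[V] = (1/2)·(28/5) + (1/2)·(17/2) = 141/20.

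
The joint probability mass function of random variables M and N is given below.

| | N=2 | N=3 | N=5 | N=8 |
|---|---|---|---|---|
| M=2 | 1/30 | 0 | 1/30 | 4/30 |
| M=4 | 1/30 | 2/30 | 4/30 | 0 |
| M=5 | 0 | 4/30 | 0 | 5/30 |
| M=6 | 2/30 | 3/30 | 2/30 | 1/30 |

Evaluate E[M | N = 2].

9/2

P(N = 2) = 2/15.
Summing M·P(M=x,N=y) over the conditioning event gives 3/5.
E[M | N = 2] = (3/5) / (2/15) = 9/2.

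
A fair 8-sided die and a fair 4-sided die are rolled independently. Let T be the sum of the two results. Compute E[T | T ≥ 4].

P(T ≥ 4) = 29/32.
E[T | T ≥ 4] = (27/4) / (29/32) = 216/29.

216/29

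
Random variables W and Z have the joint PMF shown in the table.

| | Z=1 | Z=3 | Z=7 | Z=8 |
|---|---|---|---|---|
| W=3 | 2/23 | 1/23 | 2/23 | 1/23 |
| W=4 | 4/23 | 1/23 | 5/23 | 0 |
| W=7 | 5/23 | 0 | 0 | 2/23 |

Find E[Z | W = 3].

9/2

P(W = 3) = 6/23.
Summing Z·P(W=x,Z=y) over the conditioning event gives 27/23.
E[Z | W = 3] = (27/23) / (6/23) = 9/2.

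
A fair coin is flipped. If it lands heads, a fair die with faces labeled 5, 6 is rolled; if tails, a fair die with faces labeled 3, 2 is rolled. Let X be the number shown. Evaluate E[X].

4

E[X | heads] = (5+6)/2 = 11/2.
E[X | tails] = (3+2)/2 = 5/2.
By the law of total expectation,
E[X] = (1/2)·(11/2) + (1/2)·(5/2) = 4.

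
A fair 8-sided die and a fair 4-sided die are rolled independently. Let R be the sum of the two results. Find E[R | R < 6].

4

P(R < 6) = 5/16.
Σ over the event: 2·1/32 + 3·1/16 + 4·3/32 + 5·1/8 = 5/4.
E[R | R < 6] = (5/4) / (5/16) = 4.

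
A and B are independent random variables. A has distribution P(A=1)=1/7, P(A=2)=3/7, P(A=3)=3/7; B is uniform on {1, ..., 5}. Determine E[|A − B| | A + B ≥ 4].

3/2

P(A + B ≥ 4) = 6/7.
Summing |A−B|·P(x,y) over outcomes with A + B ≥ 4 gives 9/7.
E[|A − B| | A + B ≥ 4] = (9/7) / (6/7) = 3/2.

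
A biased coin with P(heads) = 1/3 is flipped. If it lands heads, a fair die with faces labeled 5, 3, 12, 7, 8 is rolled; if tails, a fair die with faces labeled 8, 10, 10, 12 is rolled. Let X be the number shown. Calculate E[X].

9

E[X | heads] = (5+3+12+7+8)/5 = 7.
E[X | tails] = (8+10+10+12)/4 = 10.
E[X] = (1/3)·(7) + (2/3)·(10) = 9.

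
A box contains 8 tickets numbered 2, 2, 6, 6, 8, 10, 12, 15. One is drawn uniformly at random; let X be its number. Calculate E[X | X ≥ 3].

19/2

P(X ≥ 3) = 3/4.
Σ over the event: 6·1/4 + 8·1/8 + 10·1/8 + 12·1/8 + 15·1/8 = 57/8.
E[X | X ≥ 3] = (57/8) / (3/4) = 19/2.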